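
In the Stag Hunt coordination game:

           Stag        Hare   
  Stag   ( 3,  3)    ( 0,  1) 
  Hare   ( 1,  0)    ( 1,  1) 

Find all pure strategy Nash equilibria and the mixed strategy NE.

Pure NE: (Stag, Stag) and (Hare, Hare); Mixed NE: p = 0.3333, q = 0.3333

Work:
Check pure NE:
(Stag, Stag): (3, 3) - no unilateral deviation beneficial
(Hare, Hare): (1, 1) - no unilateral deviation beneficial
Mixed NE: P1 plays Stag with p = 0.3333, P2 plays Stag with q = 0.3333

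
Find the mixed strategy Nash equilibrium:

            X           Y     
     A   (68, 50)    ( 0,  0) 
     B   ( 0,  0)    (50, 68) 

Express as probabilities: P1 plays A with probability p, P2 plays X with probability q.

p = 0.5763, q = 0.4237

Work:
Find probabilities that make opponent indifferent:
P2 chooses q to make P1 indifferent between A and B
P1 chooses p to make P2 indifferent between X and Y
Mixed NE: P1 plays (A: 0.5763, B: 0.4237), P2 plays (X: 0.4237, Y: 0.5763)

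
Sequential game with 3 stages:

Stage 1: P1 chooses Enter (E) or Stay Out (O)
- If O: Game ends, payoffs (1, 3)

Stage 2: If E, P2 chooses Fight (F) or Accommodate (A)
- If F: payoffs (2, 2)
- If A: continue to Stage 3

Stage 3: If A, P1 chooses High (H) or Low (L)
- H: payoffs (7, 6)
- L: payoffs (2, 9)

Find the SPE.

SPE: (E, A, H); Outcome (7, 6)

Work:
Stage 3: P1 chooses H (7 vs 2)
Stage 2: P2: F->2, A->6 (anticipating H). Choose A
Stage 1: P1: O->1, E->7 (anticipating A, H). Choose E
SPE path: E -> A -> H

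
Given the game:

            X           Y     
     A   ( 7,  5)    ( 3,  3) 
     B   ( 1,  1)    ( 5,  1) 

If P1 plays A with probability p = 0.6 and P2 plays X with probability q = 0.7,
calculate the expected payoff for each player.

E[P1] = 4.36, E[P2] = 3.04

Work:
E[P1] = p·q·π₁(A,X) + p·(1-q)·π₁(A,Y) + (1-p)·q·π₁(B,X) + (1-p)·(1-q)·π₁(B,Y)
= 0.6·0.7·7 + 0.6·0.3·3 + 0.4·0.7·1 + 0.4·0.3·5
= 4.36

E[P2] = 3.04 (similar calculation)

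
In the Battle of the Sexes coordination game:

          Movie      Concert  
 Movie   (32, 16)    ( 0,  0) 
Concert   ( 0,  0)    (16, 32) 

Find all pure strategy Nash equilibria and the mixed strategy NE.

Pure NE: (Movie, Movie) and (Concert, Concert); Mixed NE: p = 0.6667, q = 0.3333

Work:
Check pure NE:
(Movie, Movie): (32, 16) - no unilateral deviation beneficial
(Concert, Concert): (16, 32) - no unilateral deviation beneficial
Mixed NE: P1 plays Movie with p = 0.6667, P2 plays Movie with q = 0.3333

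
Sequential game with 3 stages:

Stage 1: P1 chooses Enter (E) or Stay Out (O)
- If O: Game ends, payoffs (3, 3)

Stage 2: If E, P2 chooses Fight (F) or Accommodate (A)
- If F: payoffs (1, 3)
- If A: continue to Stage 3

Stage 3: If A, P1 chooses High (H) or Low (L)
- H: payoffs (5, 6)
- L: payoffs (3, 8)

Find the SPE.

SPE: (E, A, H); Outcome (5, 6)

Work:
Stage 3: P1 chooses H (5 vs 3)
Stage 2: P2: F->3, A->6 (anticipating H). Choose A
Stage 1: P1: O->3, E->5 (anticipating A, H). Choose E
SPE path: E -> A -> H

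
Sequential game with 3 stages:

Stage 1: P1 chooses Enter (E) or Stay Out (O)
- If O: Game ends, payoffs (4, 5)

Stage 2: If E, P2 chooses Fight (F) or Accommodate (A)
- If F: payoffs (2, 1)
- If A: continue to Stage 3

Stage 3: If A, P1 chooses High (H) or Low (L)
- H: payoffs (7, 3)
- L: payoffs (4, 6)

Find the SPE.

SPE: (E, A, H); Outcome (7, 3)

Work:
Stage 3: P1 chooses H (7 vs 4)
Stage 2: P2: F->1, A->3 (anticipating H). Choose A
Stage 1: P1: O->4, E->7 (anticipating A, H). Choose E
SPE path: E -> A -> H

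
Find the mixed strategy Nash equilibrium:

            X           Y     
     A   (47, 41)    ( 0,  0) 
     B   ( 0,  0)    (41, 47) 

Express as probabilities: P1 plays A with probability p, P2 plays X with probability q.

p = 0.5341, q = 0.4659

Work:
Find probabilities that make opponent indifferent:
P2 chooses q to make P1 indifferent between A and B
P1 chooses p to make P2 indifferent between X and Y
Mixed NE: P1 plays (A: 0.5341, B: 0.4659), P2 plays (X: 0.4659, Y: 0.5341)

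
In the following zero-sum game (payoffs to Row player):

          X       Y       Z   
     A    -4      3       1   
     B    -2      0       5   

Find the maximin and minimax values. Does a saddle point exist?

Maximin = -2, Minimax = -2, Saddle: True

Work:
Row minimums: [-4, -2] → maximin = -2
Column maximums: [-2, 3, 5] → minimax = -2
Saddle point exists! Game value = -2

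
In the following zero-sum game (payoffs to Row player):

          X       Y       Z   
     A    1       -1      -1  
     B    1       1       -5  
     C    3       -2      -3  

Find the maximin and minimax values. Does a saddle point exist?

Maximin = -1, Minimax = -1, Saddle: True

Work:
Row minimums: [-1, -5, -3] → maximin = -1
Column maximums: [3, 1, -1] → minimax = -1
Saddle point exists! Game value = -1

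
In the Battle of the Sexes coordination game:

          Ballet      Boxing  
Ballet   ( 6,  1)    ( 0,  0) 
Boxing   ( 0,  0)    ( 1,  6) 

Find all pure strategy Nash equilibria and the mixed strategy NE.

Pure NE: (Ballet, Ballet) and (Boxing, Boxing); Mixed NE: p = 0.8571, q = 0.1429

Work:
Check pure NE:
(Ballet, Ballet): (6, 1) - no unilateral deviation beneficial
(Boxing, Boxing): (1, 6) - no unilateral deviation beneficial
Mixed NE: P1 plays Ballet with p = 0.8571, P2 plays Ballet with q = 0.1429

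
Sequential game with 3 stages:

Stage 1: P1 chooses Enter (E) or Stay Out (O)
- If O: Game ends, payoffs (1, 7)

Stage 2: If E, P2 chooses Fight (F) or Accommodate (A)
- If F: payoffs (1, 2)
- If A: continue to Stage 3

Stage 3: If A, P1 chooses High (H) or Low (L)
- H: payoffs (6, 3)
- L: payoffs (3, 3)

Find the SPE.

SPE: (E, A, H); Outcome (6, 3)

Work:
Stage 3: P1 chooses H (6 vs 3)
Stage 2: P2: F->2, A->3 (anticipating H). Choose A
Stage 1: P1: O->1, E->6 (anticipating A, H). Choose E
SPE path: E -> A -> H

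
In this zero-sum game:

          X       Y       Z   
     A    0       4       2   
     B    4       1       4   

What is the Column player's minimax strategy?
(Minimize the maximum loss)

Column should play X or Y or Z (all achieve the minimum), value = 4

Work:
Column player minimizes Row's maximum payoff:
Column X: max payoff to Row = 4
Column Y: max payoff to Row = 4
Column Z: max payoff to Row = 4
Minimum is 4, achieved by columns X, Y, Z (tied).
Each of X or Y or Z is a minimax strategy.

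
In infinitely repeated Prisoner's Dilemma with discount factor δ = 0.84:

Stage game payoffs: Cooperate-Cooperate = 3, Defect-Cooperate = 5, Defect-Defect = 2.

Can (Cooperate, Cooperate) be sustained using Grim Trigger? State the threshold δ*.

δ* = 0.6667; since δ = 0.84 ≥ 0.6667, cooperation can be sustained

Work:
For Grim Trigger:
Cooperate forever: 3/(1-δ)
Defect then punished: 5 + 2·δ/(1-δ)
Need: 3/(1-δ) ≥ 5 + 2·δ/(1-δ)
Solving: δ ≥ (T-R)/(T-P) = (5-3)/(5-2) = 0.6667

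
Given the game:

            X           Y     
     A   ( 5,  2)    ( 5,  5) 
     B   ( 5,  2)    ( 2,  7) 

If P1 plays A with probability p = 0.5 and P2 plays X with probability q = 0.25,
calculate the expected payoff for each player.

E[P1] = 3.875, E[P2] = 5.0

Work:
E[P1] = p·q·π₁(A,X) + p·(1-q)·π₁(A,Y) + (1-p)·q·π₁(B,X) + (1-p)·(1-q)·π₁(B,Y)
= 0.5·0.25·5 + 0.5·0.75·5 + 0.5·0.25·5 + 0.5·0.75·2
= 3.875

E[P2] = 5.0 (similar calculation)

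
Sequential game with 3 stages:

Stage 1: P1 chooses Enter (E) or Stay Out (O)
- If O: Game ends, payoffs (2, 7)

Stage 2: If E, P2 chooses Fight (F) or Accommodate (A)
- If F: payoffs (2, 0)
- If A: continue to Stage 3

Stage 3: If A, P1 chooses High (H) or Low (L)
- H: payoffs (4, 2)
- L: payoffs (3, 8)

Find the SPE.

SPE: (E, A, H); Outcome (4, 2)

Work:
Stage 3: P1 chooses H (4 vs 3)
Stage 2: P2: F->0, A->2 (anticipating H). Choose A
Stage 1: P1: O->2, E->4 (anticipating A, H). Choose E
SPE path: E -> A -> H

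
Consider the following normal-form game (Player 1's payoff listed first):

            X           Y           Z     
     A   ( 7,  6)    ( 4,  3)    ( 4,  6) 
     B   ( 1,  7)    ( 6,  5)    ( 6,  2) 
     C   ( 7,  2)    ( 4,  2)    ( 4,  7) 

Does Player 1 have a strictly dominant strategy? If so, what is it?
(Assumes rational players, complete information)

No strictly dominant strategy exists for Player 1

Work:
A strategy strictly dominates another if it gives a strictly higher payoff against every opponent action. Compare each pair of P1's strategies column-by-column:
  A vs B: [7 vs 1, 4 vs 6, 4 vs 6] → A does not strictly dominate B (column Y: 4 ≤ 6)
  A vs C: [7 vs 7, 4 vs 4, 4 vs 4] → A does not strictly dominate C (column X: 7 ≤ 7)
  B vs A: [1 vs 7, 6 vs 4, 6 vs 4] → B does not strictly dominate A (column X: 1 ≤ 7)
  B vs C: [1 vs 7, 6 vs 4, 6 vs 4] → B does not strictly dominate C (column X: 1 ≤ 7)
  C vs A: [7 vs 7, 4 vs 4, 4 vs 4] → C does not strictly dominate A (column X: 7 ≤ 7)
  C vs B: [7 vs 1, 4 vs 6, 4 vs 6] → C does not strictly dominate B (column Y: 4 ≤ 6)
No single strategy strictly dominates all others → no strictly dominant strategy.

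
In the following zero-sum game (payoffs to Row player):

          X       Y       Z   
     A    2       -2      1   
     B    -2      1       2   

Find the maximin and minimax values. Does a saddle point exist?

Maximin = -2, Minimax = 1, Saddle: False

Work:
Row minimums: [-2, -2] → maximin = -2
Column maximums: [2, 1, 2] → minimax = 1
No saddle point (maximin ≠ minimax). Mixed strategy needed.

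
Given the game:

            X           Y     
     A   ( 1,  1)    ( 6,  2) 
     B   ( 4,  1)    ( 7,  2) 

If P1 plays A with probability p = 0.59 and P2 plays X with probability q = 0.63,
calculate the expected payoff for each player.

E[P1] = 3.7766, E[P2] = 1.37

Work:
E[P1] = p·q·π₁(A,X) + p·(1-q)·π₁(A,Y) + (1-p)·q·π₁(B,X) + (1-p)·(1-q)·π₁(B,Y)
= 0.59·0.63·1 + 0.59·0.37·6 + 0.41·0.63·4 + 0.41·0.37·7
= 3.7766

E[P2] = 1.37 (similar calculation)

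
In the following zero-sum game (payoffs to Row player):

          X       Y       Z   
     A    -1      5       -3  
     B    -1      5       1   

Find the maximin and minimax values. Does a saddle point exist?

Maximin = -1, Minimax = -1, Saddle: True

Work:
Row minimums: [-3, -1] → maximin = -1
Column maximums: [-1, 5, 1] → minimax = -1
Saddle point exists! Game value = -1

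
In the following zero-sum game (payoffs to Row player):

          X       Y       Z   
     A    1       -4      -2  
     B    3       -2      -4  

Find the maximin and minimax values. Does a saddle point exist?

Maximin = -4, Minimax = -2, Saddle: False

Work:
Row minimums: [-4, -4] → maximin = -4
Column maximums: [3, -2, -2] → minimax = -2
No saddle point (maximin ≠ minimax). Mixed strategy needed.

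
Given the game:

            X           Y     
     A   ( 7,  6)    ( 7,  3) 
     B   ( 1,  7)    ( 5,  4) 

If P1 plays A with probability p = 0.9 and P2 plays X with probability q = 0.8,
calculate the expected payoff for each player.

E[P1] = 6.48, E[P2] = 5.5

Work:
E[P1] = p·q·π₁(A,X) + p·(1-q)·π₁(A,Y) + (1-p)·q·π₁(B,X) + (1-p)·(1-q)·π₁(B,Y)
= 0.9·0.8·7 + 0.9·0.2·7 + 0.1·0.8·1 + 0.1·0.2·5
= 6.48

E[P2] = 5.5 (similar calculation)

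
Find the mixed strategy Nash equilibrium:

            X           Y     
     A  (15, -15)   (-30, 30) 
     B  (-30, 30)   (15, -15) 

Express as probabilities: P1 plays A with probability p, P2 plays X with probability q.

p = 0.5, q = 0.5

Work:
Find probabilities that make opponent indifferent:
P2 chooses q to make P1 indifferent between A and B
P1 chooses p to make P2 indifferent between X and Y
Mixed NE: P1 plays (A: 0.5, B: 0.5), P2 plays (X: 0.5, Y: 0.5)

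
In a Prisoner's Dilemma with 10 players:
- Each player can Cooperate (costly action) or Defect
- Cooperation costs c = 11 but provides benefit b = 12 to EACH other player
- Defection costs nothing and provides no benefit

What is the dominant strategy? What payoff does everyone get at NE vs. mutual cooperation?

Dominant: Defect; NE payoff = 0; Coop payoff = 97

Work:
Defect dominates (saves cost c = 11, benefit to others is external)
NE: All defect → everyone gets 0
If all cooperate: each receives (9)×12 - 11 = 97
Social dilemma: 97 > 0 but NE gives 0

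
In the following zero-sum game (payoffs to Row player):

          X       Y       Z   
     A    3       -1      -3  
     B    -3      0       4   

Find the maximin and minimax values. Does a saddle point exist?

Maximin = -3, Minimax = 0, Saddle: False

Work:
Row minimums: [-3, -3] → maximin = -3
Column maximums: [3, 0, 4] → minimax = 0
No saddle point (maximin ≠ minimax). Mixed strategy needed.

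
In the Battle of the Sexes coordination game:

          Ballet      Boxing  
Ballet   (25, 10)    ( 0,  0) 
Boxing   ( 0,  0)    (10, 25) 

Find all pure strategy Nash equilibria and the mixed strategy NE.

Pure NE: (Ballet, Ballet) and (Boxing, Boxing); Mixed NE: p = 0.7143, q = 0.2857

Work:
Check pure NE:
(Ballet, Ballet): (25, 10) - no unilateral deviation beneficial
(Boxing, Boxing): (10, 25) - no unilateral deviation beneficial
Mixed NE: P1 plays Ballet with p = 0.7143, P2 plays Ballet with q = 0.2857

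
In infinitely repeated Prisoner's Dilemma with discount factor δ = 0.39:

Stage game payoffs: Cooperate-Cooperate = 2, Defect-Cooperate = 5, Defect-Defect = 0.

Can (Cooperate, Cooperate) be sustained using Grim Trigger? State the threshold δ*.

δ* = 0.6; since δ = 0.39 < 0.6, cooperation cannot be sustained

Work:
For Grim Trigger:
Cooperate forever: 2/(1-δ)
Defect then punished: 5 + 0·δ/(1-δ)
Need: 2/(1-δ) ≥ 5 + 0·δ/(1-δ)
Solving: δ ≥ (T-R)/(T-P) = (5-2)/(5-0) = 0.6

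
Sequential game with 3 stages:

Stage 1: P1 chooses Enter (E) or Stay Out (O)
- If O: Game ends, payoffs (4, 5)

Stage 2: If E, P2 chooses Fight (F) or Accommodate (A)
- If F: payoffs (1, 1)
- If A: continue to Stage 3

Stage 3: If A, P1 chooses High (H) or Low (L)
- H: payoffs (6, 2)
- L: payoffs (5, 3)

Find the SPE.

SPE: (E, A, H); Outcome (6, 2)

Work:
Stage 3: P1 chooses H (6 vs 5)
Stage 2: P2: F->1, A->2 (anticipating H). Choose A
Stage 1: P1: O->4, E->6 (anticipating A, H). Choose E
SPE path: E -> A -> H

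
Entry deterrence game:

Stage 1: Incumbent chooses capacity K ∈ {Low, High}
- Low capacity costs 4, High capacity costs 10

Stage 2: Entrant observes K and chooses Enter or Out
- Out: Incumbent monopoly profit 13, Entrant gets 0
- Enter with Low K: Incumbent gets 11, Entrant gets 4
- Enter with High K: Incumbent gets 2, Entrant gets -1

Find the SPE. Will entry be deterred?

SPE: (Low, Enter|Low, Out|High); Entry not deterred. Incumbent net profit = 7, Entrant gets 4

Work:
After Low K: Entrant enters (4 > 0)
After High K: Entrant stays out (-1 < 0)
Incumbent: Low → 11−4=7, High → 13−10=3
Incumbent chooses Low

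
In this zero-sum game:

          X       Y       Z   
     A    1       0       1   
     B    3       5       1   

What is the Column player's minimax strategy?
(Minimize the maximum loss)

Column should play Z, value = 1

Work:
Column player minimizes Row's maximum payoff:
Column X: max payoff to Row = 3
Column Y: max payoff to Row = 5
Column Z: max payoff to Row = 1
Minimum is 1, achieved by column Z.
Minimax strategy: Z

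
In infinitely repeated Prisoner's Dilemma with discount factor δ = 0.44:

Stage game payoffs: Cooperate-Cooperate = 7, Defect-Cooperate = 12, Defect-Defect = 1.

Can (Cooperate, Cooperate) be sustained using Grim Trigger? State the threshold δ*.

δ* = 0.4545; since δ = 0.44 < 0.4545, cooperation cannot be sustained

Work:
For Grim Trigger:
Cooperate forever: 7/(1-δ)
Defect then punished: 12 + 1·δ/(1-δ)
Need: 7/(1-δ) ≥ 12 + 1·δ/(1-δ)
Solving: δ ≥ (T-R)/(T-P) = (12-7)/(12-1) = 0.4545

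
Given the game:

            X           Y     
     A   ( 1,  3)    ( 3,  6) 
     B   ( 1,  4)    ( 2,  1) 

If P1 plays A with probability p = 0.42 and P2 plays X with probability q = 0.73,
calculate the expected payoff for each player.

E[P1] = 1.3834, E[P2] = 3.4504

Work:
E[P1] = p·q·π₁(A,X) + p·(1-q)·π₁(A,Y) + (1-p)·q·π₁(B,X) + (1-p)·(1-q)·π₁(B,Y)
= 0.42·0.73·1 + 0.42·0.27·3 + 0.58·0.73·1 + 0.58·0.27·2
= 1.3834

E[P2] = 3.4504 (similar calculation)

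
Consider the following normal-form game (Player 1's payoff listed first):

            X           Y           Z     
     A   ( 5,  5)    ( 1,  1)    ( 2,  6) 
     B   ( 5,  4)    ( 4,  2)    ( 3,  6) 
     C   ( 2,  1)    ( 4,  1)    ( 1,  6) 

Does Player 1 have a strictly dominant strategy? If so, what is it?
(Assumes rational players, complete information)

No strictly dominant strategy exists for Player 1

Work:
A strategy strictly dominates another if it gives a strictly higher payoff against every opponent action. Compare each pair of P1's strategies column-by-column:
  A vs B: [5 vs 5, 1 vs 4, 2 vs 3] → A does not strictly dominate B (column X: 5 ≤ 5)
  A vs C: [5 vs 2, 1 vs 4, 2 vs 1] → A does not strictly dominate C (column Y: 1 ≤ 4)
  B vs A: [5 vs 5, 4 vs 1, 3 vs 2] → B does not strictly dominate A (column X: 5 ≤ 5)
  B vs C: [5 vs 2, 4 vs 4, 3 vs 1] → B does not strictly dominate C (column Y: 4 ≤ 4)
  C vs A: [2 vs 5, 4 vs 1, 1 vs 2] → C does not strictly dominate A (column X: 2 ≤ 5)
  C vs B: [2 vs 5, 4 vs 4, 1 vs 3] → C does not strictly dominate B (column X: 2 ≤ 5)
No single strategy strictly dominates all others → no strictly dominant strategy.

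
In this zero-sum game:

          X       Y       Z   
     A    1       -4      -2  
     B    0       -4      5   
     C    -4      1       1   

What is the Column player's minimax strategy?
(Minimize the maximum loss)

Column should play X or Y (all achieve the minimum), value = 1

Work:
Column player minimizes Row's maximum payoff:
Column X: max payoff to Row = 1
Column Y: max payoff to Row = 1
Column Z: max payoff to Row = 5
Minimum is 1, achieved by columns X, Y (tied).
Each of X or Y is a minimax strategy.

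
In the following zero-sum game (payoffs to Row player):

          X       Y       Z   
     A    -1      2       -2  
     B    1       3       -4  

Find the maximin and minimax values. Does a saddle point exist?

Maximin = -2, Minimax = -2, Saddle: True

Work:
Row minimums: [-2, -4] → maximin = -2
Column maximums: [1, 3, -2] → minimax = -2
Saddle point exists! Game value = -2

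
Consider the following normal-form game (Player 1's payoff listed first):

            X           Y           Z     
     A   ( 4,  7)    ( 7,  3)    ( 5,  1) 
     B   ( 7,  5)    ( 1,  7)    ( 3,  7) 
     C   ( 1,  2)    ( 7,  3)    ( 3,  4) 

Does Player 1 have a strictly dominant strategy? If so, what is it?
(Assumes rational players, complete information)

No strictly dominant strategy exists for Player 1

Work:
A strategy strictly dominates another if it gives a strictly higher payoff against every opponent action. Compare each pair of P1's strategies column-by-column:
  A vs B: [4 vs 7, 7 vs 1, 5 vs 3] → A does not strictly dominate B (column X: 4 ≤ 7)
  A vs C: [4 vs 1, 7 vs 7, 5 vs 3] → A does not strictly dominate C (column Y: 7 ≤ 7)
  B vs A: [7 vs 4, 1 vs 7, 3 vs 5] → B does not strictly dominate A (column Y: 1 ≤ 7)
  B vs C: [7 vs 1, 1 vs 7, 3 vs 3] → B does not strictly dominate C (column Y: 1 ≤ 7)
  C vs A: [1 vs 4, 7 vs 7, 3 vs 5] → C does not strictly dominate A (column X: 1 ≤ 4)
  C vs B: [1 vs 7, 7 vs 1, 3 vs 3] → C does not strictly dominate B (column X: 1 ≤ 7)
No single strategy strictly dominates all others → no strictly dominant strategy.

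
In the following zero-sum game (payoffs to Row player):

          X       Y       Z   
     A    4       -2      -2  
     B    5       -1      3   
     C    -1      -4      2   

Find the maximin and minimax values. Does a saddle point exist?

Maximin = -1, Minimax = -1, Saddle: True

Work:
Row minimums: [-2, -1, -4] → maximin = -1
Column maximums: [5, -1, 3] → minimax = -1
Saddle point exists! Game value = -1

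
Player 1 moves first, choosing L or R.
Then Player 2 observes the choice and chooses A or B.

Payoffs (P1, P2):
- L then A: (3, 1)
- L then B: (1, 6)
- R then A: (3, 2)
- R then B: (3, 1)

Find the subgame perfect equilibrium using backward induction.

P1 plays R, P2 plays B after L and A after R; Payoff (3, 2)

Work:
Backward induction:
After L: P2 chooses B → P1 gets 1
After R: P2 chooses A → P1 gets 3
P1 chooses R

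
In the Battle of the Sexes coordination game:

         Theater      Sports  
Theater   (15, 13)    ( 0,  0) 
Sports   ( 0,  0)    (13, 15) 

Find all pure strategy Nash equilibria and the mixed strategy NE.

Pure NE: (Theater, Theater) and (Sports, Sports); Mixed NE: p = 0.5357, q = 0.4643

Work:
Check pure NE:
(Theater, Theater): (15, 13) - no unilateral deviation beneficial
(Sports, Sports): (13, 15) - no unilateral deviation beneficial
Mixed NE: P1 plays Theater with p = 0.5357, P2 plays Theater with q = 0.4643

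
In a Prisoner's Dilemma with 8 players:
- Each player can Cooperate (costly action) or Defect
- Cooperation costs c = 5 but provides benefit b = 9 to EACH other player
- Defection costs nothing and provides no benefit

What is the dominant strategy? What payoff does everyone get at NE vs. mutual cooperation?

Dominant: Defect; NE payoff = 0; Coop payoff = 58

Work:
Defect dominates (saves cost c = 5, benefit to others is external)
NE: All defect → everyone gets 0
If all cooperate: each receives (7)×9 - 5 = 58
Social dilemma: 58 > 0 but NE gives 0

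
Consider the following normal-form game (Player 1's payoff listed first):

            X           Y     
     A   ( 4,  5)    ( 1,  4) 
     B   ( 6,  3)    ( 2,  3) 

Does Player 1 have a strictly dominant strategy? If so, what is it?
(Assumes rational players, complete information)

Yes, Player 1's strictly dominant strategy is B

Work:
A strategy strictly dominates another if it gives a strictly higher payoff against every opponent action. Compare each pair of P1's strategies column-by-column:
  A vs B: [4 vs 6, 1 vs 2] → A does not strictly dominate B (column X: 4 ≤ 6)
  B vs A: [6 vs 4, 2 vs 1] → B strictly dominates A
B strictly dominates every other strategy → strictly dominant.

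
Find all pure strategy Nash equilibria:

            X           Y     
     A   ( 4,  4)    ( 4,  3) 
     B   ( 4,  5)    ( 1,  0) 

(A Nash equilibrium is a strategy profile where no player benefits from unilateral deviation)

Nash equilibrium: (A, X), (B, X)

Work:
Best responses:
  P1 vs X: payoffs [4, 4] → best response A/B (payoff 4)
  P1 vs Y: payoffs [4, 1] → best response A (payoff 4)
  P2 vs A: payoffs [4, 3] → best response X (payoff 4)
  P2 vs B: payoffs [5, 0] → best response X (payoff 5)
Mutual best responses: (A,X), (B,X) → Nash equilibria.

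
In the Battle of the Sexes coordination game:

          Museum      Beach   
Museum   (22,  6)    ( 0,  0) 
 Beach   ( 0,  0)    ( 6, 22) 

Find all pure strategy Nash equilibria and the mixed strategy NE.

Pure NE: (Museum, Museum) and (Beach, Beach); Mixed NE: p = 0.7857, q = 0.2143

Work:
Check pure NE:
(Museum, Museum): (22, 6) - no unilateral deviation beneficial
(Beach, Beach): (6, 22) - no unilateral deviation beneficial
Mixed NE: P1 plays Museum with p = 0.7857, P2 plays Museum with q = 0.2143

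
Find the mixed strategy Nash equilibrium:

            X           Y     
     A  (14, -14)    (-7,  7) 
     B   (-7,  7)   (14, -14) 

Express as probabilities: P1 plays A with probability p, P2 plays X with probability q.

p = 0.5, q = 0.5

Work:
Find probabilities that make opponent indifferent:
P2 chooses q to make P1 indifferent between A and B
P1 chooses p to make P2 indifferent between X and Y
Mixed NE: P1 plays (A: 0.5, B: 0.5), P2 plays (X: 0.5, Y: 0.5)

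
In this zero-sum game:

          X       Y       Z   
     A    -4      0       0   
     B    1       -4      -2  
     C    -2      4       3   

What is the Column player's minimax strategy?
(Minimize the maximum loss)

Column should play X, value = 1

Work:
Column player minimizes Row's maximum payoff:
Column X: max payoff to Row = 1
Column Y: max payoff to Row = 4
Column Z: max payoff to Row = 3
Minimum is 1, achieved by column X.
Minimax strategy: X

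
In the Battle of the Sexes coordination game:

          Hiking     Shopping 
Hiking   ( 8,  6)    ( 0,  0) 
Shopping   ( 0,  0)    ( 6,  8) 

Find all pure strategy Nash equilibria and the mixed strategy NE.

Pure NE: (Hiking, Hiking) and (Shopping, Shopping); Mixed NE: p = 0.5714, q = 0.4286

Work:
Check pure NE:
(Hiking, Hiking): (8, 6) - no unilateral deviation beneficial
(Shopping, Shopping): (6, 8) - no unilateral deviation beneficial
Mixed NE: P1 plays Hiking with p = 0.5714, P2 plays Hiking with q = 0.4286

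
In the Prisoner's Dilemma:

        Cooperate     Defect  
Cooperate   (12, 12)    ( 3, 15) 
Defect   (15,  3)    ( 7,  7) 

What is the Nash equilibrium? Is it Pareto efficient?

(Defect, Defect) is NE; not Pareto efficient

Work:
Defect dominates Cooperate for both players:
If P2 cooperates: Defect (15) > Cooperate (12)
If P2 defects: Defect (7) > Cooperate (3)
NE: (Defect, Defect) with payoff (7, 7)
But (Cooperate, Cooperate) = (12, 12) Pareto dominates (7, 7)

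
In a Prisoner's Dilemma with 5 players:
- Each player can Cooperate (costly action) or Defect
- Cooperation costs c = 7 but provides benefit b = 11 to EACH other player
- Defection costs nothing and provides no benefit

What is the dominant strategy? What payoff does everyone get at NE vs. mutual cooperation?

Dominant: Defect; NE payoff = 0; Coop payoff = 37

Work:
Defect dominates (saves cost c = 7, benefit to others is external)
NE: All defect → everyone gets 0
If all cooperate: each receives (4)×11 - 7 = 37
Social dilemma: 37 > 0 but NE gives 0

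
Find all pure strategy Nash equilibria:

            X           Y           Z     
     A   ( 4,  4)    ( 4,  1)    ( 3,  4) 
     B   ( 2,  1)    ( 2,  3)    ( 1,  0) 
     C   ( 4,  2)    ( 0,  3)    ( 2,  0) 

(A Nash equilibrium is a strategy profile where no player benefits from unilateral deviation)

Nash equilibrium: (A, X), (A, Z)

Work:
Best responses:
  P1 vs X: payoffs [4, 2, 4] → best response A/C (payoff 4)
  P1 vs Y: payoffs [4, 2, 0] → best response A (payoff 4)
  P1 vs Z: payoffs [3, 1, 2] → best response A (payoff 3)
  P2 vs A: payoffs [4, 1, 4] → best response X/Z (payoff 4)
  P2 vs B: payoffs [1, 3, 0] → best response Y (payoff 3)
  P2 vs C: payoffs [2, 3, 0] → best response Y (payoff 3)
Mutual best responses: (A,X), (A,Z) → Nash equilibria.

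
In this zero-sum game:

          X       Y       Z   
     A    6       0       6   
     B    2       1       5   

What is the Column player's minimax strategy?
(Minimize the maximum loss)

Column should play Y, value = 1

Work:
Column player minimizes Row's maximum payoff:
Column X: max payoff to Row = 6
Column Y: max payoff to Row = 1
Column Z: max payoff to Row = 6
Minimum is 1, achieved by column Y.
Minimax strategy: Y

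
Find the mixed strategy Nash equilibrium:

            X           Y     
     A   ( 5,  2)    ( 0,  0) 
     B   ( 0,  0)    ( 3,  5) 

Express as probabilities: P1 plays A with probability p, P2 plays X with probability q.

p = 0.7143, q = 0.375

Work:
Find probabilities that make opponent indifferent:
P2 chooses q to make P1 indifferent between A and B
P1 chooses p to make P2 indifferent between X and Y
Mixed NE: P1 plays (A: 0.7143, B: 0.2857), P2 plays (X: 0.375, Y: 0.625)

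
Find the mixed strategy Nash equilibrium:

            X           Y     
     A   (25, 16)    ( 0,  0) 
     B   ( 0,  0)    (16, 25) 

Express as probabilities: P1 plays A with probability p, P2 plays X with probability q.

p = 0.6098, q = 0.3902

Work:
Find probabilities that make opponent indifferent:
P2 chooses q to make P1 indifferent between A and B
P1 chooses p to make P2 indifferent between X and Y
Mixed NE: P1 plays (A: 0.6098, B: 0.3902), P2 plays (X: 0.3902, Y: 0.6098)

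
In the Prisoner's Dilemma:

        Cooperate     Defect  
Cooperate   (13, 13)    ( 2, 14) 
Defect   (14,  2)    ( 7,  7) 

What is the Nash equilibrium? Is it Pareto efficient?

(Defect, Defect) is NE; not Pareto efficient

Work:
Defect dominates Cooperate for both players:
If P2 cooperates: Defect (14) > Cooperate (13)
If P2 defects: Defect (7) > Cooperate (2)
NE: (Defect, Defect) with payoff (7, 7)
But (Cooperate, Cooperate) = (13, 13) Pareto dominates (7, 7)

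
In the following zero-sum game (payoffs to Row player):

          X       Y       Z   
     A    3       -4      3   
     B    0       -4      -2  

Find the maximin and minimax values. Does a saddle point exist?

Maximin = -4, Minimax = -4, Saddle: True

Work:
Row minimums: [-4, -4] → maximin = -4
Column maximums: [3, -4, 3] → minimax = -4
Saddle point exists! Game value = -4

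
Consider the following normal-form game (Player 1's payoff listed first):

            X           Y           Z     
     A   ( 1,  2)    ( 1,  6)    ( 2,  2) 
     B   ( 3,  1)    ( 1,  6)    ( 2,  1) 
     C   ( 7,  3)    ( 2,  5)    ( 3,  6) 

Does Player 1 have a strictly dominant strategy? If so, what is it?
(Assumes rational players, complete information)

Yes, Player 1's strictly dominant strategy is C

Work:
A strategy strictly dominates another if it gives a strictly higher payoff against every opponent action. Compare each pair of P1's strategies column-by-column:
  A vs B: [1 vs 3, 1 vs 1, 2 vs 2] → A does not strictly dominate B (column X: 1 ≤ 3)
  A vs C: [1 vs 7, 1 vs 2, 2 vs 3] → A does not strictly dominate C (column X: 1 ≤ 7)
  B vs A: [3 vs 1, 1 vs 1, 2 vs 2] → B does not strictly dominate A (column Y: 1 ≤ 1)
  B vs C: [3 vs 7, 1 vs 2, 2 vs 3] → B does not strictly dominate C (column X: 3 ≤ 7)
  C vs A: [7 vs 1, 2 vs 1, 3 vs 2] → C strictly dominates A
  C vs B: [7 vs 3, 2 vs 1, 3 vs 2] → C strictly dominates B
C strictly dominates every other strategy → strictly dominant.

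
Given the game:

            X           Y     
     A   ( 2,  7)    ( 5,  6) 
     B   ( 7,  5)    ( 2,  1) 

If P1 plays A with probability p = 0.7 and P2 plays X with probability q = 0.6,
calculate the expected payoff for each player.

E[P1] = 3.74, E[P2] = 5.64

Work:
E[P1] = p·q·π₁(A,X) + p·(1-q)·π₁(A,Y) + (1-p)·q·π₁(B,X) + (1-p)·(1-q)·π₁(B,Y)
= 0.7·0.6·2 + 0.7·0.4·5 + 0.3·0.6·7 + 0.3·0.4·2
= 3.74

E[P2] = 5.64 (similar calculation)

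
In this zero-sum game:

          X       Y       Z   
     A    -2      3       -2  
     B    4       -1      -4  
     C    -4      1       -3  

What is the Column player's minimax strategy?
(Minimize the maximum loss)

Column should play Z, value = -2

Work:
Column player minimizes Row's maximum payoff:
Column X: max payoff to Row = 4
Column Y: max payoff to Row = 3
Column Z: max payoff to Row = -2
Minimum is -2, achieved by column Z.
Minimax strategy: Z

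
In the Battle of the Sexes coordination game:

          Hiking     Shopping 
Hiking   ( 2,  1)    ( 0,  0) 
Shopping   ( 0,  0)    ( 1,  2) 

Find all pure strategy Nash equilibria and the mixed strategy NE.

Pure NE: (Hiking, Hiking) and (Shopping, Shopping); Mixed NE: p = 0.6667, q = 0.3333

Work:
Check pure NE:
(Hiking, Hiking): (2, 1) - no unilateral deviation beneficial
(Shopping, Shopping): (1, 2) - no unilateral deviation beneficial
Mixed NE: P1 plays Hiking with p = 0.6667, P2 plays Hiking with q = 0.3333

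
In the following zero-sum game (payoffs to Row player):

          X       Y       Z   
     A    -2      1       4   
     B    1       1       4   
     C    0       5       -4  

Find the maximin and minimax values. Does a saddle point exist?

Maximin = 1, Minimax = 1, Saddle: True

Work:
Row minimums: [-2, 1, -4] → maximin = 1
Column maximums: [1, 5, 4] → minimax = 1
Saddle point exists! Game value = 1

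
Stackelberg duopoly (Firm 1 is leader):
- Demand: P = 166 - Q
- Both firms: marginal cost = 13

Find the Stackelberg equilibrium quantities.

q₁* (leader) = 76.5, q₂* (follower) = 38.25

Work:
Follower's reaction: q₂ = (a - c - q₁)/2
Leader substitutes: π₁ = q₁·(a - q₁ - (a-c-q₁)/2 - c)
FOC: q₁* = (166 - 13)/2 = 76.50
Then: q₂* = (166 - 13 - 76.5)/2 = 38.25
Leader has first-mover advantage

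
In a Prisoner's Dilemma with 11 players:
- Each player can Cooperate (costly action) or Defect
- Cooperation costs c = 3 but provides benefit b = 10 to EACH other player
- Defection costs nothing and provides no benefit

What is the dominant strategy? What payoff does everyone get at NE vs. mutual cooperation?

Dominant: Defect; NE payoff = 0; Coop payoff = 97

Work:
Defect dominates (saves cost c = 3, benefit to others is external)
NE: All defect → everyone gets 0
If all cooperate: each receives (10)×10 - 3 = 97
Social dilemma: 97 > 0 but NE gives 0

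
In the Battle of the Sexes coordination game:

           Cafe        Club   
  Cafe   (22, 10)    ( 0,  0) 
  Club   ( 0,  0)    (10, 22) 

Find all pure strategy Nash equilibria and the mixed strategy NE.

Pure NE: (Cafe, Cafe) and (Club, Club); Mixed NE: p = 0.6875, q = 0.3125

Work:
Check pure NE:
(Cafe, Cafe): (22, 10) - no unilateral deviation beneficial
(Club, Club): (10, 22) - no unilateral deviation beneficial
Mixed NE: P1 plays Cafe with p = 0.6875, P2 plays Cafe with q = 0.3125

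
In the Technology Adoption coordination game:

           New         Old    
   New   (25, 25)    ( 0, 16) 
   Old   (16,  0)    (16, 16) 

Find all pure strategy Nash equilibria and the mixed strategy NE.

Pure NE: (New, New) and (Old, Old); Mixed NE: p = 0.64, q = 0.64

Work:
Check pure NE:
(New, New): (25, 25) - no unilateral deviation beneficial
(Old, Old): (16, 16) - no unilateral deviation beneficial
Mixed NE: P1 plays New with p = 0.64, P2 plays New with q = 0.64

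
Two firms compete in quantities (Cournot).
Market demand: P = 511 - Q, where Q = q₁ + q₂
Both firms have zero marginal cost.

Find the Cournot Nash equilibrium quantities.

q₁* = q₂* = 170.33; P* = 170.33

Work:
Profit: π_i = P·q_i = (a - q_i - q_j)·q_i
FOC: ∂π_i/∂q_i = a - 2q_i - q_j = 0
Reaction function: q_i = (511 - q_j)/2
Symmetry: q* = 511/3 = 170.33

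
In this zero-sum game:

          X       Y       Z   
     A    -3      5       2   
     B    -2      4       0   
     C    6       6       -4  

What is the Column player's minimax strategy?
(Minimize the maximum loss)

Column should play Z, value = 2

Work:
Column player minimizes Row's maximum payoff:
Column X: max payoff to Row = 6
Column Y: max payoff to Row = 6
Column Z: max payoff to Row = 2
Minimum is 2, achieved by column Z.
Minimax strategy: Z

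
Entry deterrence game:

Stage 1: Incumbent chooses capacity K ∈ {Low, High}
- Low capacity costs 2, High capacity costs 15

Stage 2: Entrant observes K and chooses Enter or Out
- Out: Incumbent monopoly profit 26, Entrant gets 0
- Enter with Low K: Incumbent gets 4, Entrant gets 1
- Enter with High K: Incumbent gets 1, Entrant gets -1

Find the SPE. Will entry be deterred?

SPE: (High, Enter|Low, Out|High); Entry deterred. Incumbent net profit = 11

Work:
After Low K: Entrant enters (1 > 0)
After High K: Entrant stays out (-1 < 0)
Incumbent: Low → 4−2=2, High → 26−15=11
Incumbent chooses High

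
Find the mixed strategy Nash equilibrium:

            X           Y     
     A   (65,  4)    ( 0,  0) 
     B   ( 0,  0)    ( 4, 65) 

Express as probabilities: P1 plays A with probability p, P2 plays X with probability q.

p = 0.942, q = 0.058

Work:
Find probabilities that make opponent indifferent:
P2 chooses q to make P1 indifferent between A and B
P1 chooses p to make P2 indifferent between X and Y
Mixed NE: P1 plays (A: 0.942, B: 0.058), P2 plays (X: 0.058, Y: 0.942)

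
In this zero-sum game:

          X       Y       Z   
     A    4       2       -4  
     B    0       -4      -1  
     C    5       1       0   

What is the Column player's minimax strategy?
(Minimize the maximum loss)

Column should play Z, value = 0

Work:
Column player minimizes Row's maximum payoff:
Column X: max payoff to Row = 5
Column Y: max payoff to Row = 2
Column Z: max payoff to Row = 0
Minimum is 0, achieved by column Z.
Minimax strategy: Z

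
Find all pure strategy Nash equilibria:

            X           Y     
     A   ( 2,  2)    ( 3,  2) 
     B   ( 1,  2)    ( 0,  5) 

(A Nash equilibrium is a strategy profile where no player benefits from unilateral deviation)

Nash equilibrium: (A, X), (A, Y)

Work:
Best responses:
  P1 vs X: payoffs [2, 1] → best response A (payoff 2)
  P1 vs Y: payoffs [3, 0] → best response A (payoff 3)
  P2 vs A: payoffs [2, 2] → best response X/Y (payoff 2)
  P2 vs B: payoffs [2, 5] → best response Y (payoff 5)
Mutual best responses: (A,X), (A,Y) → Nash equilibria.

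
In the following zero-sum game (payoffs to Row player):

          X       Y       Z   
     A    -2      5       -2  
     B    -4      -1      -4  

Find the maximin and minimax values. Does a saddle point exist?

Maximin = -2, Minimax = -2, Saddle: True

Work:
Row minimums: [-2, -4] → maximin = -2
Column maximums: [-2, 5, -2] → minimax = -2
Saddle point exists! Game value = -2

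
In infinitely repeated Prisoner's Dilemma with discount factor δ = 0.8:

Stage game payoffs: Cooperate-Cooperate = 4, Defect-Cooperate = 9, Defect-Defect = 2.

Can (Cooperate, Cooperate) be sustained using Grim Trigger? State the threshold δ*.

δ* = 0.7143; since δ = 0.8 ≥ 0.7143, cooperation can be sustained

Work:
For Grim Trigger:
Cooperate forever: 4/(1-δ)
Defect then punished: 9 + 2·δ/(1-δ)
Need: 4/(1-δ) ≥ 9 + 2·δ/(1-δ)
Solving: δ ≥ (T-R)/(T-P) = (9-4)/(9-2) = 0.7143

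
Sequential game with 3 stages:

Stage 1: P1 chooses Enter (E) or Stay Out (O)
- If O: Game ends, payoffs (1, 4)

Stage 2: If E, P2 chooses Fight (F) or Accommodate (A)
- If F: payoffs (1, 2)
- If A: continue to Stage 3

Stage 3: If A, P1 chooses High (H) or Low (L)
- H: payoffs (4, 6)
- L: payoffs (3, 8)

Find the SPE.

SPE: (E, A, H); Outcome (4, 6)

Work:
Stage 3: P1 chooses H (4 vs 3)
Stage 2: P2: F->2, A->6 (anticipating H). Choose A
Stage 1: P1: O->1, E->4 (anticipating A, H). Choose E
SPE path: E -> A -> H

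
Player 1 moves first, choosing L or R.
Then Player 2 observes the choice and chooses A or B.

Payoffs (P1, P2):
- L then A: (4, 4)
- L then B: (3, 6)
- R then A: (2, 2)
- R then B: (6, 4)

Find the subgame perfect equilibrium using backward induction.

P1 plays R, P2 plays B after L and B after R; Payoff (6, 4)

Work:
Backward induction:
After L: P2 chooses B → P1 gets 3
After R: P2 chooses B → P1 gets 6
P1 chooses R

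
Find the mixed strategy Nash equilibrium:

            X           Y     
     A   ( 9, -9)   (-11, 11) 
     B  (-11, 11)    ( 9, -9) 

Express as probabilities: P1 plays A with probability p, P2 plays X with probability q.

p = 0.5, q = 0.5

Work:
Find probabilities that make opponent indifferent:
P2 chooses q to make P1 indifferent between A and B
P1 chooses p to make P2 indifferent between X and Y
Mixed NE: P1 plays (A: 0.5, B: 0.5), P2 plays (X: 0.5, Y: 0.5)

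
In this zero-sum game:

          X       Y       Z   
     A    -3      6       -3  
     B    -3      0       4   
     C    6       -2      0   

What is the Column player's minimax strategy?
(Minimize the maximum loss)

Column should play Z, value = 4

Work:
Column player minimizes Row's maximum payoff:
Column X: max payoff to Row = 6
Column Y: max payoff to Row = 6
Column Z: max payoff to Row = 4
Minimum is 4, achieved by column Z.
Minimax strategy: Z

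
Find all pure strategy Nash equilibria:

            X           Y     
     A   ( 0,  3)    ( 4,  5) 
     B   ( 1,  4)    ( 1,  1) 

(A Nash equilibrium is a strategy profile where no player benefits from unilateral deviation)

Nash equilibrium: (A, Y), (B, X)

Work:
Best responses:
  P1 vs X: payoffs [0, 1] → best response B (payoff 1)
  P1 vs Y: payoffs [4, 1] → best response A (payoff 4)
  P2 vs A: payoffs [3, 5] → best response Y (payoff 5)
  P2 vs B: payoffs [4, 1] → best response X (payoff 4)
Mutual best responses: (A,Y), (B,X) → Nash equilibria.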